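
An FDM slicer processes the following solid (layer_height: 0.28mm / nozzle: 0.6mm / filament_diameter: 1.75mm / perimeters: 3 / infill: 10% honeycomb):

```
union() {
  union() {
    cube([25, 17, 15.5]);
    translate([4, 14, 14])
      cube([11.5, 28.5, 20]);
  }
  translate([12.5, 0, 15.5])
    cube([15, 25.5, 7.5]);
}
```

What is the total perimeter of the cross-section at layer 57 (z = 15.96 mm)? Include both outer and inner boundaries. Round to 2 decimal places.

132.00 mm

At z = 15.96 mm: the cube is not intersected at this z (z outside [0, 15.5]); the cube at (4, 14) is present — its section is the full 11.5×28.5 rectangle (perimeter 80.00 mm); Merging all regions: only the 11.5×28.5 cube at (4, 14) is present, so the union is just that shape — boundary = 80.00 mm; the 15×25.5 cube at (12.5, 0) contributes its full rectangle (perimeter 81.00 mm); Merging all regions: the regions partially overlap (shared area 34.50 mm²), so the edge portions inside another operand are dropped and the merged outline is re-measured after clipping — boundary = 132.00 mm. Overall, the cross-section is a single solid region. Total boundary length (outer) = 132.00 mm.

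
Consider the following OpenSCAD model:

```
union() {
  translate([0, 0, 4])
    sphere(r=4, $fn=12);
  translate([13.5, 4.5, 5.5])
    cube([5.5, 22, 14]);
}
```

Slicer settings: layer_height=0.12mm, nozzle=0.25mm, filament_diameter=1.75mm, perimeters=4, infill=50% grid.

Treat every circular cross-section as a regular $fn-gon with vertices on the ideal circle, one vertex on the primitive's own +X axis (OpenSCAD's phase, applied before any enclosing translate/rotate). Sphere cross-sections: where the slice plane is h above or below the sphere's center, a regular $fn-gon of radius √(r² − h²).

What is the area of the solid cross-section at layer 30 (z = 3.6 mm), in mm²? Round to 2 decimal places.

At z = 3.6 mm: the r=4 sphere slices to a regular 12-gon of circumradius 3.980 (√(r²−h²) with h=0.4 from center) (area = (12/2)·3.980²·sin(360°/12) = 47.52 mm²); the cube at (13.5, 4.5) is not intersected at this z (z outside [5.5, 19.5]); Combining (union): only the r=4 sphere is present, so the union is just that shape — area = 47.52 mm². Overall, the cross-section is a single solid region. Net area = 47.52 mm².

47.52 mm²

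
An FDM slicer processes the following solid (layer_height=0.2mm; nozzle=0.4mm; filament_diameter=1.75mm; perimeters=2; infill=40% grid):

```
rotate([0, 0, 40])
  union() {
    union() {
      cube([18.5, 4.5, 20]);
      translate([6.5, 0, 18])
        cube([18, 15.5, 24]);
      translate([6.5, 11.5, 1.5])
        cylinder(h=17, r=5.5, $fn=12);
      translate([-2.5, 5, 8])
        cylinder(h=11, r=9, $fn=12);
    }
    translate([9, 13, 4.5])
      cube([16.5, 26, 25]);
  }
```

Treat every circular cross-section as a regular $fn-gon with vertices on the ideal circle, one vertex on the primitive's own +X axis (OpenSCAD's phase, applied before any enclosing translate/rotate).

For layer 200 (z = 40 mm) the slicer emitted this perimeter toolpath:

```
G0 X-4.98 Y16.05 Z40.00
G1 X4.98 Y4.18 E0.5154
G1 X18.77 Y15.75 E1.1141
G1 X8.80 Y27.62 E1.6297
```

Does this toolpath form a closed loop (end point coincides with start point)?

Start point (G0): (-4.98, 16.05). End point (last G1): the path does not return to the start — open.

no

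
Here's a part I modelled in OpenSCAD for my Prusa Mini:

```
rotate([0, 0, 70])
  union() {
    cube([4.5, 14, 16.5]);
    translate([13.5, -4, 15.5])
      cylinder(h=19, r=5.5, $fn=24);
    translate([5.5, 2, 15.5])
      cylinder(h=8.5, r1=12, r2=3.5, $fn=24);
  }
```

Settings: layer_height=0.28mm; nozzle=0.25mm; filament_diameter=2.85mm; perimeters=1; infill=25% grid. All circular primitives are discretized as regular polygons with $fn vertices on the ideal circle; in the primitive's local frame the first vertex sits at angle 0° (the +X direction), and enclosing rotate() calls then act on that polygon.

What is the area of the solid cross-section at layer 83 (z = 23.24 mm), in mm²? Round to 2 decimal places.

At z = 23.24 mm: the cube is absent (z outside [0, 16.5]); the r=5.5 cylinder at (13.5, -4) gives a regular 24-gon of circumradius 5.5 (constant along its height) (area = (24/2)·5.500²·sin(360°/24) = 93.95 mm²); the cone at (5.5, 2): at t=0.911 of its height the radius interpolates to r₁+(r₂−r₁)t = 4.260, giving a regular 24-gon of that circumradius (area = (24/2)·4.260²·sin(360°/24) = 56.36 mm²); Merging all regions: the 2 present regions are separate (no shared area or edge), so areas and boundary lengths simply add and each stays a separate island — area = 150.31 mm²; (whole slice rotated 70° about Z — lengths, areas and connectivity unchanged). Overall, the cross-section has 2 separate islands. Net area = 150.31 mm².

150.31 mm²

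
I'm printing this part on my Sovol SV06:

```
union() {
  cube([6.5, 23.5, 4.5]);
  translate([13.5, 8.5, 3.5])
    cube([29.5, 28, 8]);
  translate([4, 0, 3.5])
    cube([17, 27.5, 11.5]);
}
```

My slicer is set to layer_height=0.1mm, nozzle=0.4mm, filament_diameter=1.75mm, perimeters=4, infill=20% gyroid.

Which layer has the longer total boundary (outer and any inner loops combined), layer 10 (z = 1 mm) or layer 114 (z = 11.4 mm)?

layer 114 (z = 11.4 mm)

Layer 10 (z = 1): the 6.5×23.5 cube contributes its full rectangle (perimeter 60.00 mm); the cube at (13.5, 8.5) does not reach this height (z outside [3.5, 11.5]); the cube at (4, 0) does not reach this height (z outside [3.5, 15]); Taking the union: only the 6.5×23.5 cube is present, so the union is just that shape — boundary = 60.00 mm. So its perimeter = 60.00 mm. Layer 114 (z = 11.4): the cube does not reach this height (z outside [0, 4.5]); the cube at (13.5, 8.5) is present — its section is the full 29.5×28 rectangle (perimeter 115.00 mm); the cube at (4, 0) is present — its section is the full 17×27.5 rectangle (perimeter 89.00 mm); Taking the union: the regions partially overlap (shared area 142.50 mm²), so the edge portions inside another operand are dropped and the merged outline is re-measured after clipping — boundary = 151.00 mm. So its perimeter = 151.00 mm. Layer 114 is larger (151.00 vs 60.00 mm).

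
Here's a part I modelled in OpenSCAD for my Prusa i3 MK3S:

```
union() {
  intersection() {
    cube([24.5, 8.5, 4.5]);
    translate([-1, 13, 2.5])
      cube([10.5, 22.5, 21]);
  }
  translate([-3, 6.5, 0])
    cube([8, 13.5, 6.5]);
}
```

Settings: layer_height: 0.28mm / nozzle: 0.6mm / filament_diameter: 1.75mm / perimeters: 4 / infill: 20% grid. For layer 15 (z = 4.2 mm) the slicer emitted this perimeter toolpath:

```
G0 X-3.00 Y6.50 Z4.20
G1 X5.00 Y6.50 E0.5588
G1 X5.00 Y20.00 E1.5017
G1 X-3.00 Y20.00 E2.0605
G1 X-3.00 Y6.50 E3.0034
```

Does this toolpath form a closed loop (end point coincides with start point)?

Start point (G0): (-3.00, 6.50). End point (last G1): the path returns to the start — closed.

yes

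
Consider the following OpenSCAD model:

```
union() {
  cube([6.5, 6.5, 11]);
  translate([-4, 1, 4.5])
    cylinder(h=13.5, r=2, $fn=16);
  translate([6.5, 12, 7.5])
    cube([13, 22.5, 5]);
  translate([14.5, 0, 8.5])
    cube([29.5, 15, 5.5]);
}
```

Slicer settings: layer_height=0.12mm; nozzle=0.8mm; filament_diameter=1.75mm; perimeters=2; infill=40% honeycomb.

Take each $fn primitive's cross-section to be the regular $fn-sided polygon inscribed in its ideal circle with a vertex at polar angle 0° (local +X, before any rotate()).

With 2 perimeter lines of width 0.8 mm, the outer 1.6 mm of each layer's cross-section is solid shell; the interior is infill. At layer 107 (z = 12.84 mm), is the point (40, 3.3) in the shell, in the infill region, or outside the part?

infill

At z = 12.84 mm: the cube does not reach this height (z outside [0, 11]); the r=2 cylinder at (-4, 1) contributes a regular 16-gon of circumradius 2; the cube at (6.5, 12) does not reach this height (z outside [7.5, 12.5]); the cube at (14.5, 0) is present — its section is the full 29.5×15 rectangle; Merging all regions: the 2 present regions are separate (no shared area or edge), so areas and boundary lengths simply add and each stays a separate island — 2 connected regions. Overall, the cross-section has 2 separate islands. The nearest boundary edge runs (44.00, 0.00)→(14.50, 0.00); distance from the point to it = 3.30 mm. (Shell/infill is judged within the island containing the point — the largest one.) The point is inside the cross-section and 3.30 mm from the nearest boundary — more than the 1.6 mm shell width (2 × 0.8), so it's in the infill interior.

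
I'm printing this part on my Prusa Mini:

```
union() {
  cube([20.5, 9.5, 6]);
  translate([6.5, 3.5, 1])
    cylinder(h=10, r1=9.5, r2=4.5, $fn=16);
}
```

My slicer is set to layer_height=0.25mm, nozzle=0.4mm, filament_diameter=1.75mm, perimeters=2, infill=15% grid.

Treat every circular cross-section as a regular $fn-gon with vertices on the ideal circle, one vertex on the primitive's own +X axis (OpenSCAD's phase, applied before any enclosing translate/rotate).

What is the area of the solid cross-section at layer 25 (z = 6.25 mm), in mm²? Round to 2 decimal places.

At z = 6.25 mm: the cube is not intersected at this z (z outside [0, 6]); the cone at (6.5, 3.5): at t=0.525 of its height the radius interpolates to r₁+(r₂−r₁)t = 6.875, giving a regular 16-gon of that circumradius (area = (16/2)·6.875²·sin(360°/16) = 144.70 mm²); Merging all regions: only the cone at (6.5, 3.5) is present, so the union is just that shape — area = 144.70 mm². Overall, the cross-section is a single solid region. Net area = 144.70 mm².

144.70 mm²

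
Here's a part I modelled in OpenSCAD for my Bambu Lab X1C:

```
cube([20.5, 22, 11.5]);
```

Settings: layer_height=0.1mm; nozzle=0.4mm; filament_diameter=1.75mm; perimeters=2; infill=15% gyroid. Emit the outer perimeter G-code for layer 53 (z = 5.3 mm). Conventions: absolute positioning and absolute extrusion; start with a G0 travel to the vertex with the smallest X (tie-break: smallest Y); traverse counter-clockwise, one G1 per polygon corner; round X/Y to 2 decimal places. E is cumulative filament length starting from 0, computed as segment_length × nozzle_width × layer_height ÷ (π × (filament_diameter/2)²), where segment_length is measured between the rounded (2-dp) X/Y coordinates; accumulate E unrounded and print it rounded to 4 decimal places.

At z = 5.3 mm: the cube (footprint 20.5×22) is included at this height. The outline is a single polygon with 4 vertices. Extrusion per mm of travel: 0.4 × 0.1 / (π × 0.875²) = 0.016630. Accumulating E over each segment gives final E = 1.4136.

G0 X0.00 Y0.00 Z5.30
G1 X20.50 Y0.00 E0.3409
G1 X20.50 Y22.00 E0.7068
G1 X0.00 Y22.00 E1.0477
G1 X0.00 Y0.00 E1.4136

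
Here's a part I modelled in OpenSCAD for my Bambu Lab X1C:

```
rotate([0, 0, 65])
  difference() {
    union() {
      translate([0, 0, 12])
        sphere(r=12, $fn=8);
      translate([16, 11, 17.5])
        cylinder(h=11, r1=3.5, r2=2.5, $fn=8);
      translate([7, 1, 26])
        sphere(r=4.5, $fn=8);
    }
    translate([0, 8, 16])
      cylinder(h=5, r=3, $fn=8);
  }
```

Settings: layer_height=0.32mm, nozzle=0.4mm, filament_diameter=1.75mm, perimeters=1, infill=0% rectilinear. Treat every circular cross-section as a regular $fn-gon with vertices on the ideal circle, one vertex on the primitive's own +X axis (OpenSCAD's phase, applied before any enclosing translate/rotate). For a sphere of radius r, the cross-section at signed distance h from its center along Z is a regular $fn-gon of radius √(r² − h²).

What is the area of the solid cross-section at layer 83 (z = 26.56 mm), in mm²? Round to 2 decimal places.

At z = 26.56 mm: the sphere does not reach this height (|z−center|=14.560 > r=12); the cone at (16, 11): at t=0.824 of its height the radius interpolates to r₁+(r₂−r₁)t = 2.676, giving a regular 8-gon of that circumradius (area = (8/2)·2.676²·sin(360°/8) = 20.26 mm²); the r=4.5 sphere at (7, 1) contributes a regular 8-gon of circumradius √(4.5²−0.56²) = 4.465 (area = (8/2)·4.465²·sin(360°/8) = 56.39 mm²); Merging all regions: the 2 present regions are separate (no shared area or edge), so areas and boundary lengths simply add and each stays a separate island — area = 76.65 mm²; the cylinder at (0, 8) is absent (z outside [16, 21]); Taking the first minus the rest: none of the subtracted shapes is present at this height, so the result so far is unchanged — area = 76.65 mm²; (rotated 65° about Z; rotation is an isometry so areas/perimeters/island counts are preserved). Overall, the cross-section has 2 separate islands. Net area = 76.65 mm².

76.65 mm²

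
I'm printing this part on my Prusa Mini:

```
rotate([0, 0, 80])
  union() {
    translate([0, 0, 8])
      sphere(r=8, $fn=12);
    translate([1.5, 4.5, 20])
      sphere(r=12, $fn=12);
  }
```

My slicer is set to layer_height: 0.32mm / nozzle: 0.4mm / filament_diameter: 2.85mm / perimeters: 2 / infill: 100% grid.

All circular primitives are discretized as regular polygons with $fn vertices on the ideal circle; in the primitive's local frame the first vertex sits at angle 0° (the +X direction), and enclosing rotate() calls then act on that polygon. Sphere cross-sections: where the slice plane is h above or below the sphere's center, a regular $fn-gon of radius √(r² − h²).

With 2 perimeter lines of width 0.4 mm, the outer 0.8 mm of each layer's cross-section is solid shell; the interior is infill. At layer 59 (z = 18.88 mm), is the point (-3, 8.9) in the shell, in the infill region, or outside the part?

infill

At z = 18.88 mm: the sphere is not intersected at this z (|z−center|=10.880 > r=8); the r=12 sphere at (1.5, 4.5) contributes a regular 12-gon of circumradius √(12²−1.12²) = 11.948; Combining (union): only the r=12 sphere at (1.5, 4.5) is present, so the union is just that shape — 1 connected region; (whole slice rotated 80° about Z — lengths, areas and connectivity unchanged). Overall, the cross-section is a single solid region. Undo the 80° rotation: the query point maps to (8.244, 4.500) in the un-rotated model frame. The nearest boundary edge runs (11.85, -1.47)→(13.45, 4.50); distance from the point to it = 5.03 mm. The point is inside the cross-section and 5.03 mm from the nearest boundary — more than the 0.8 mm shell width (2 × 0.4), so it's in the infill interior.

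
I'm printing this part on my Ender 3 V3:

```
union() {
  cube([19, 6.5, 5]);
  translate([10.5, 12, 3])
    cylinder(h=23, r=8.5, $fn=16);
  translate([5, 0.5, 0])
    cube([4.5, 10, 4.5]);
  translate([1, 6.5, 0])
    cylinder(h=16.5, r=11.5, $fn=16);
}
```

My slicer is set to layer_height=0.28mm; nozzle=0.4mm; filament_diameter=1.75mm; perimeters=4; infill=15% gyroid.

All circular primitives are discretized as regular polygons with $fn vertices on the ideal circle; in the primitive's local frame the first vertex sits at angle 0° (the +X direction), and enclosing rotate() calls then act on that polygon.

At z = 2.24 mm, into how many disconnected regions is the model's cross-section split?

1

At z = 2.24 mm: the cube is present — its section is the full 19×6.5 rectangle; the cylinder at (10.5, 12) does not reach this height (z outside [3, 26]); the cube at (5, 0.5) (footprint 4.5×10) is included at this height; the r=11.5 cylinder at (1, 6.5) contributes a regular 16-gon of circumradius 11.5; Merging all regions: the regions partially overlap (shared area 121.01 mm²), so overlapping operands fuse into one piece — 1 connected region. The result has 1 disconnected region.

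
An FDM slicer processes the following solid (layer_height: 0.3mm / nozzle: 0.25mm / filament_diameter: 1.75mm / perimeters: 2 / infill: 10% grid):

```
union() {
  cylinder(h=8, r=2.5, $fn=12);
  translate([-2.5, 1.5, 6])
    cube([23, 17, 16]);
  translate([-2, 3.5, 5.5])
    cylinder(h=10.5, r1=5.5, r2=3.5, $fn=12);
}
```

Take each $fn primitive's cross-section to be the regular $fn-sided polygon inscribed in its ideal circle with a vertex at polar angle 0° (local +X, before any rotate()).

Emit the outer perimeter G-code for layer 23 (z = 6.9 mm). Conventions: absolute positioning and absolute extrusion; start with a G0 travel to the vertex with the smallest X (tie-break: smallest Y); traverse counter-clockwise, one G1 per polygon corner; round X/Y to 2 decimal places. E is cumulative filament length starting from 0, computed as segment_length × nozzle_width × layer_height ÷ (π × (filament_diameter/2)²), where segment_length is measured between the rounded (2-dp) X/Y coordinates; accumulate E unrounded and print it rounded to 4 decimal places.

At z = 6.9 mm: the r=2.5 cylinder contributes a regular 12-gon of circumradius 2.5; the 23×17 cube at (-2.5, 1.5) contributes its full rectangle; the cone at (-2, 3.5): at t=0.133 of its height the radius interpolates to r₁+(r₂−r₁)t = 5.233, giving a regular 12-gon of that circumradius; Combining (union): the regions partially overlap (shared area 47.68 mm²), so overlapping operands fuse into one piece — 1 connected region. The outline is a single polygon with 19 vertices. Extrusion per mm of travel: 0.25 × 0.3 / (π × 0.875²) = 0.031181. Accumulating E over each segment gives final E = 2.8441.

G0 X-7.23 Y3.50 Z6.90
G1 X-6.53 Y0.88 E0.0846
G1 X-4.62 Y-1.03 E0.1688
G1 X-2.00 Y-1.73 E0.2533
G1 X-1.75 Y-1.67 E0.2614
G1 X-1.25 Y-2.17 E0.2834
G1 X0.00 Y-2.50 E0.3237
G1 X1.25 Y-2.17 E0.3640
G1 X2.17 Y-1.25 E0.4046
G1 X2.50 Y0.00 E0.4449
G1 X2.32 Y0.67 E0.4666
G1 X2.53 Y0.88 E0.4758
G1 X2.70 Y1.50 E0.4959
G1 X20.50 Y1.50 E1.0509
G1 X20.50 Y18.50 E1.5810
G1 X-2.50 Y18.50 E2.2981
G1 X-2.50 Y8.60 E2.6068
G1 X-4.62 Y8.03 E2.6753
G1 X-6.53 Y6.12 E2.7595
G1 X-7.23 Y3.50 E2.8441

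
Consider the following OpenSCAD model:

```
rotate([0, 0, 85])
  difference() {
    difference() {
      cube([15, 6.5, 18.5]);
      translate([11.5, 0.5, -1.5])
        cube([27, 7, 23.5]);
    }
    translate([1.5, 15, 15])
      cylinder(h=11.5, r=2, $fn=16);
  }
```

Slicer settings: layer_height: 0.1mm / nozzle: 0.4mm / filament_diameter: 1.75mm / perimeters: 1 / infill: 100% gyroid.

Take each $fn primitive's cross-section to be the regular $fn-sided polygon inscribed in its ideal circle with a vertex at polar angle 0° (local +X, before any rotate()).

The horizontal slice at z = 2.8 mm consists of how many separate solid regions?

1

At z = 2.8 mm: the cube is present — its section is the full 15×6.5 rectangle; the 27×7 cube at (11.5, 0.5) contributes its full rectangle; Subtracting the remaining from the first: starting from the 15×6.5 cube, the 27×7 cube at (11.5, 0.5) partially overlaps it — only the 21.00 mm² overlap (of its 189.00 mm²) is removed, clipping the outline — 1 connected region; the cylinder at (1.5, 15) does not reach this height (z outside [15, 26.5]); Subtracting the remaining from the first: none of the subtracted shapes is present at this height, so the result so far is unchanged — 1 connected region; (rotated 85° about Z; rotation is an isometry so areas/perimeters/island counts are preserved). The result has 1 disconnected region.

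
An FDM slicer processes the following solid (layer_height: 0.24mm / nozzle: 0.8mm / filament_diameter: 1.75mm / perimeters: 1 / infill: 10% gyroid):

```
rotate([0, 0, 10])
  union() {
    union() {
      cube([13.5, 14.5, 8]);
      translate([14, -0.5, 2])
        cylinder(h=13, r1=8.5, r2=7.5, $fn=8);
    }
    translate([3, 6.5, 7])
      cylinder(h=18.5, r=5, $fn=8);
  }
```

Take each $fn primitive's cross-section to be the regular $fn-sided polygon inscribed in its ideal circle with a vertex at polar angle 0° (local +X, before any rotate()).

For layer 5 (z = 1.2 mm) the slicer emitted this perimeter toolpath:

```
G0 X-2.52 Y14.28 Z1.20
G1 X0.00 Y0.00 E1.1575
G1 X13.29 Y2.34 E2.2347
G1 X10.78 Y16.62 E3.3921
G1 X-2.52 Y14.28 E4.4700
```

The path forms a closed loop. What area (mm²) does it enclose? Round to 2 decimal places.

195.74 mm²

Apply the shoelace formula to the sequence of (X, Y) vertices; enclosed area = 195.74 mm².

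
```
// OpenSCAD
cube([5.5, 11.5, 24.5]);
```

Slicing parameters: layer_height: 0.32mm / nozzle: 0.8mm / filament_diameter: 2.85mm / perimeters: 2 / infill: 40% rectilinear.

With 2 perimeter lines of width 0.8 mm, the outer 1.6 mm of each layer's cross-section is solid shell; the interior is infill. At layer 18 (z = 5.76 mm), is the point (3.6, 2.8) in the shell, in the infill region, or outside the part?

infill

At z = 5.76 mm: the cube is present — its section is the full 5.5×11.5 rectangle. Overall, the cross-section is a single solid region. The nearest boundary edge runs (5.50, 0.00)→(5.50, 11.50); distance from the point to it = 1.90 mm. The point is inside the cross-section and 1.90 mm from the nearest boundary — more than the 1.6 mm shell width (2 × 0.8), so it's in the infill interior.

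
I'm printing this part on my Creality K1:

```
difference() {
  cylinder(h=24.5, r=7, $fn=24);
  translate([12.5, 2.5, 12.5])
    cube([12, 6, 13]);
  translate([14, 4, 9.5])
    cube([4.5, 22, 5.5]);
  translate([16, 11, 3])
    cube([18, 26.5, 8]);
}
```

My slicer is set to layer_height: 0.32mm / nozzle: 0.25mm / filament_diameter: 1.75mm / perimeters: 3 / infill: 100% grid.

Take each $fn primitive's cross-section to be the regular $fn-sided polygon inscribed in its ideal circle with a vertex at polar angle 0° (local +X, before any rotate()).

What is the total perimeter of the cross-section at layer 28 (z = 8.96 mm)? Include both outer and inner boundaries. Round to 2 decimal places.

43.86 mm

At z = 8.96 mm: the r=7 cylinder contributes a regular 24-gon of circumradius 7 (perimeter = 2·24·7.000·sin(180°/24) = 43.86 mm); the cube at (12.5, 2.5) does not reach this height (z outside [12.5, 25.5]); the cube at (14, 4) does not reach this height (z outside [9.5, 15]); the 18×26.5 cube at (16, 11) contributes its full rectangle (perimeter 89.00 mm); After the difference (first − rest): starting from the r=7 cylinder, the 18×26.5 cube at (16, 11) misses the remaining region (no effect) — boundary = 43.86 mm. Overall, the cross-section is a single solid region. Total boundary length (outer) = 43.86 mm.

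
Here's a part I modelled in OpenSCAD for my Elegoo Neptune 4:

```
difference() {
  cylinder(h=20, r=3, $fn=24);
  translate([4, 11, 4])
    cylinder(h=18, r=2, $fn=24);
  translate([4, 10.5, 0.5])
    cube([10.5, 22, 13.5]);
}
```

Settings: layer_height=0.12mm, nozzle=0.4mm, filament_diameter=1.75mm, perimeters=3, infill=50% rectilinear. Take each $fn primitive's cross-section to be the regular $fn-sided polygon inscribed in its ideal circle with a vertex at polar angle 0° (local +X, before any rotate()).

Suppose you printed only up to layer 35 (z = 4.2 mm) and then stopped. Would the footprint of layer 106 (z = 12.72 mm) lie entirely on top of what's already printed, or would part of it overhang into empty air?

Compare the two slices. At z = 4.2: the cylinder: section is a regular 24-gon, circumradius r=3 (area = (24/2)·3.000²·sin(360°/24) = 27.95 mm²); the r=2 cylinder at (4, 11) contributes a regular 24-gon of circumradius 2 (area = (24/2)·2.000²·sin(360°/24) = 12.42 mm²); the cube at (4, 10.5) (footprint 10.5×22) is included at this height (area 231.00 mm²); Subtracting the remaining from the first: starting from the r=3 cylinder (27.95 mm²), the r=2 cylinder at (4, 11) misses the remaining region (no effect); the 10.5×22 cube at (4, 10.5) misses the remaining region (no effect) — area = 27.95 mm². At z = 12.72: the r=3 cylinder contributes a regular 24-gon of circumradius 3 (area = (24/2)·3.000²·sin(360°/24) = 27.95 mm²); the r=2 cylinder at (4, 11) contributes a regular 24-gon of circumradius 2 (area = (24/2)·2.000²·sin(360°/24) = 12.42 mm²); the 10.5×22 cube at (4, 10.5) contributes its full rectangle (area 231.00 mm²); Subtracting the remaining from the first: starting from the r=3 cylinder (27.95 mm²), the r=2 cylinder at (4, 11) misses the remaining region (no effect); the 10.5×22 cube at (4, 10.5) misses the remaining region (no effect) — area = 27.95 mm². Checking containment: the cross-section at z = 12.72 is a subset of the cross-section at z = 4.2.

entirely on top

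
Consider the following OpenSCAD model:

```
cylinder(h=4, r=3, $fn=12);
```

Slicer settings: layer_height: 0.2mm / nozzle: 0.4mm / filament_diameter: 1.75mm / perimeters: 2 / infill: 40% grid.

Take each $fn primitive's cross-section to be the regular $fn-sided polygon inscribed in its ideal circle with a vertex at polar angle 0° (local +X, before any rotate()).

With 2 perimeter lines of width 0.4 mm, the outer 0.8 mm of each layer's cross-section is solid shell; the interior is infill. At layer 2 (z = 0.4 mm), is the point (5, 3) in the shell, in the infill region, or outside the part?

At z = 0.4 mm: the r=3 cylinder contributes a regular 12-gon of circumradius 3. Overall, the cross-section is a single solid region. The nearest boundary edge runs (3.00, 0.00)→(2.60, 1.50); distance from the point to it = 2.83 mm. The point is not inside any of the regions above, so it lies outside the cross-section (2.83 mm from the nearest boundary).

outside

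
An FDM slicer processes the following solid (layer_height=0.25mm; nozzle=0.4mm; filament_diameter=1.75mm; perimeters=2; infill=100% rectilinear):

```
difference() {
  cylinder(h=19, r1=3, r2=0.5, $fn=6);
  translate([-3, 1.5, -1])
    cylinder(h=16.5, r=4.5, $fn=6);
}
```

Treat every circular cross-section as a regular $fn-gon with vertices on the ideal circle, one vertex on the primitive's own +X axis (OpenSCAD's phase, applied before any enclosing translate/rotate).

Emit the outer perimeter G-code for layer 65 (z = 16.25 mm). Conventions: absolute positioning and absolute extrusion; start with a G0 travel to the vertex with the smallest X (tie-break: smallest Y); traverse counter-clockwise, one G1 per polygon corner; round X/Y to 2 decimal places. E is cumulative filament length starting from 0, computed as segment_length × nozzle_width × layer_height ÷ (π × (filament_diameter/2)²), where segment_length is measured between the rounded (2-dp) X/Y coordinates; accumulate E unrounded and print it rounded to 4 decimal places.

At z = 16.25 mm: the cone (r1=3→r2=0.5) has section circumradius 0.862 here — a regular 6-gon; the cylinder at (-3, 1.5) does not reach this height (z outside [-1, 15.5]); Subtracting the remaining from the first: none of the subtracted shapes is present at this height, so the cone is unchanged — 1 connected region. The outline is a single polygon with 6 vertices. Extrusion per mm of travel: 0.4 × 0.25 / (π × 0.875²) = 0.041575. Accumulating E over each segment gives final E = 0.2153.

G0 X-0.86 Y0.00 Z16.25
G1 X-0.43 Y-0.75 E0.0359
G1 X0.43 Y-0.75 E0.0717
G1 X0.86 Y0.00 E0.1076
G1 X0.43 Y0.75 E0.1436
G1 X-0.43 Y0.75 E0.1793
G1 X-0.86 Y0.00 E0.2153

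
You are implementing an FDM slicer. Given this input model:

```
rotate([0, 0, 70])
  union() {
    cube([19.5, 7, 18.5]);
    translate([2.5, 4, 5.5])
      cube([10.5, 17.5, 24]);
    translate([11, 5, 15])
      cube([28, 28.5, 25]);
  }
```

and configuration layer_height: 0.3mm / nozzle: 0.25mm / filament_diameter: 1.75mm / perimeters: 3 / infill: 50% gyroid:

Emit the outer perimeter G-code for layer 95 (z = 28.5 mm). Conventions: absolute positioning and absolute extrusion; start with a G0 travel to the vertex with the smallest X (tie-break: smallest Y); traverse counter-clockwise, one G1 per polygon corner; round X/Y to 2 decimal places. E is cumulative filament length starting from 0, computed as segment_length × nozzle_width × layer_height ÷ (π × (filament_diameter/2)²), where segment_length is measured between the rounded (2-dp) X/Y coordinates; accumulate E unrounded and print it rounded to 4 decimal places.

At z = 28.5 mm: the cube does not reach this height (z outside [0, 18.5]); the cube at (2.5, 4) is present — its section is the full 10.5×17.5 rectangle; the cube at (11, 5) (footprint 28×28.5) is included at this height; Combining (union): the regions partially overlap (shared area 33.00 mm²), so overlapping operands fuse into one piece — 1 connected region; (whole slice rotated 70° about Z — lengths, areas and connectivity unchanged). The outline is a single polygon with 8 vertices. Extrusion per mm of travel: 0.25 × 0.3 / (π × 0.875²) = 0.031181. Accumulating E over each segment gives final E = 4.1163.

G0 X-27.72 Y21.79 Z28.50
G1 X-16.44 Y17.69 E0.3742
G1 X-19.35 Y9.70 E0.6394
G1 X-2.90 Y3.72 E1.1852
G1 X0.69 Y13.58 E1.5124
G1 X-0.25 Y13.93 E1.5436
G1 X8.64 Y38.36 E2.3543
G1 X-18.14 Y48.11 E3.2429
G1 X-27.72 Y21.79 E4.1163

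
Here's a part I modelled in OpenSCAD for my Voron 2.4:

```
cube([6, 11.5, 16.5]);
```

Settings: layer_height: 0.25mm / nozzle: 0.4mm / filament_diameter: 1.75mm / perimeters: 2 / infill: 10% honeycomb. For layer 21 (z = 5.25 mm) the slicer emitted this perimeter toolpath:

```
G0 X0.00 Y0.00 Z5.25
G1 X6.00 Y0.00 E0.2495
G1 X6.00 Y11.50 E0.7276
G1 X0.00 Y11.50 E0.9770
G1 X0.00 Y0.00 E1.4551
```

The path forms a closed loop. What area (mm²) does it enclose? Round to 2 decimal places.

Apply the shoelace formula to the sequence of (X, Y) vertices; enclosed area = 69.00 mm².

69.00 mm²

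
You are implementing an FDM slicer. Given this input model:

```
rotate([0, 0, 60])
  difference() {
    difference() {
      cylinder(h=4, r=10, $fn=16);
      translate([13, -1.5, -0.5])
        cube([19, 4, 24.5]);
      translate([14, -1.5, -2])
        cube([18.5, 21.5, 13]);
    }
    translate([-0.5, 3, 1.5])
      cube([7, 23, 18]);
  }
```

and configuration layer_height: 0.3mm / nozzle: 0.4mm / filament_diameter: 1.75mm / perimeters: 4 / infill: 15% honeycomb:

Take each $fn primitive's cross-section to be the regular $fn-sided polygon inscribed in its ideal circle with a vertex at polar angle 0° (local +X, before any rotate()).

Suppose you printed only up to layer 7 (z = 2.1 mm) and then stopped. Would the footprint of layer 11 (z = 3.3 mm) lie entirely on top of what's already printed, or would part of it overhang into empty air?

entirely on top

Compare the two slices. At z = 2.1: the r=10 cylinder gives a regular 16-gon of circumradius 10 (constant along its height) (area = (16/2)·10.000²·sin(360°/16) = 306.15 mm²); the cube at (13, -1.5) is present — its section is the full 19×4 rectangle (area 76.00 mm²); the 18.5×21.5 cube at (14, -1.5) contributes its full rectangle (area 397.75 mm²); Subtracting the remaining from the first: starting from the r=10 cylinder (306.15 mm²), the 19×4 cube at (13, -1.5) misses the remaining region (no effect); the 18.5×21.5 cube at (14, -1.5) misses the remaining region (no effect) — area = 306.15 mm²; the 7×23 cube at (-0.5, 3) contributes its full rectangle (area 161.00 mm²); Taking the first minus the rest: starting from that combined region (306.15 mm²), the 7×23 cube at (-0.5, 3) partially overlaps it — only the 43.10 mm² overlap (of its 161.00 mm²) is removed, clipping the outline — area = 263.05 mm²; (whole slice rotated 60° about Z — lengths, areas and connectivity unchanged). At z = 3.3: the r=10 cylinder gives a regular 16-gon of circumradius 10 (constant along its height) (area = (16/2)·10.000²·sin(360°/16) = 306.15 mm²); the cube at (13, -1.5) is present — its section is the full 19×4 rectangle (area 76.00 mm²); the cube at (14, -1.5) (footprint 18.5×21.5) is included at this height (area 397.75 mm²); Taking the first minus the rest: starting from the r=10 cylinder (306.15 mm²), the 19×4 cube at (13, -1.5) misses the remaining region (no effect); the 18.5×21.5 cube at (14, -1.5) misses the remaining region (no effect) — area = 306.15 mm²; the cube at (-0.5, 3) (footprint 7×23) is included at this height (area 161.00 mm²); After the difference (first − rest): starting from the result so far (306.15 mm²), the 7×23 cube at (-0.5, 3) partially overlaps it — only the 43.10 mm² overlap (of its 161.00 mm²) is removed, clipping the outline — area = 263.05 mm²; (rotated 60° about Z; rotation is an isometry so areas/perimeters/island counts are preserved). Checking containment: the cross-section at z = 3.3 is a subset of the cross-section at z = 2.1.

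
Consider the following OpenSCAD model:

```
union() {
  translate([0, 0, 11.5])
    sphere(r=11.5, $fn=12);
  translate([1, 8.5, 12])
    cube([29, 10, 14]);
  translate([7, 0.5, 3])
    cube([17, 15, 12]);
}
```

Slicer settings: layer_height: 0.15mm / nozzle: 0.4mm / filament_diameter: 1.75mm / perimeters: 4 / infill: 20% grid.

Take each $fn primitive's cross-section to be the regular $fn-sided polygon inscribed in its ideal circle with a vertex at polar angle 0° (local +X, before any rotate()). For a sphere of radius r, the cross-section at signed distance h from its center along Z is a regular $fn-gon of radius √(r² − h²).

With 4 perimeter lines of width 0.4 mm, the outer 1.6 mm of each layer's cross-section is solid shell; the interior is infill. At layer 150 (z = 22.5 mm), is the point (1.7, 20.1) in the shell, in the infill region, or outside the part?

outside

At z = 22.5 mm: the r=11.5 sphere slices to a regular 12-gon of circumradius 3.354 (√(r²−h²) with h=11 from center); the cube at (1, 8.5) is present — its section is the full 29×10 rectangle; the cube at (7, 0.5) is not intersected at this z (z outside [3, 15]); Combining (union): the 2 present regions are separate (no shared area or edge), so areas and boundary lengths simply add and each stays a separate island — 2 connected regions. Overall, the cross-section has 2 separate islands. The nearest boundary edge runs (1.00, 18.50)→(30.00, 18.50); distance from the point to it = 1.60 mm. The point is not inside any of the regions above, so it lies outside the cross-section (1.60 mm from the nearest boundary).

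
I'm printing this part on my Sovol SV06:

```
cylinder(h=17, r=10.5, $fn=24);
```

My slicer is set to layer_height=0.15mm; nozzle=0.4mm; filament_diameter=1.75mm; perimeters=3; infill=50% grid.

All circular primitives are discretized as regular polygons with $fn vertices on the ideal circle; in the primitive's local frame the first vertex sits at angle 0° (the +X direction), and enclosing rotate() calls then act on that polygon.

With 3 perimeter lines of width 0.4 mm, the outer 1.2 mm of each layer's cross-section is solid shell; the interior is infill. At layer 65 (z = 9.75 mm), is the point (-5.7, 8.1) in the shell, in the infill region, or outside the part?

At z = 9.75 mm: the cylinder: section is a regular 24-gon, circumradius r=10.5. Overall, the cross-section is a single solid region. The nearest boundary edge runs (-5.25, 9.09)→(-7.42, 7.42); distance from the point to it = 0.51 mm. The point is inside the cross-section, 0.51 mm from the nearest boundary — within the 1.2 mm shell band (3 × 0.4).

shell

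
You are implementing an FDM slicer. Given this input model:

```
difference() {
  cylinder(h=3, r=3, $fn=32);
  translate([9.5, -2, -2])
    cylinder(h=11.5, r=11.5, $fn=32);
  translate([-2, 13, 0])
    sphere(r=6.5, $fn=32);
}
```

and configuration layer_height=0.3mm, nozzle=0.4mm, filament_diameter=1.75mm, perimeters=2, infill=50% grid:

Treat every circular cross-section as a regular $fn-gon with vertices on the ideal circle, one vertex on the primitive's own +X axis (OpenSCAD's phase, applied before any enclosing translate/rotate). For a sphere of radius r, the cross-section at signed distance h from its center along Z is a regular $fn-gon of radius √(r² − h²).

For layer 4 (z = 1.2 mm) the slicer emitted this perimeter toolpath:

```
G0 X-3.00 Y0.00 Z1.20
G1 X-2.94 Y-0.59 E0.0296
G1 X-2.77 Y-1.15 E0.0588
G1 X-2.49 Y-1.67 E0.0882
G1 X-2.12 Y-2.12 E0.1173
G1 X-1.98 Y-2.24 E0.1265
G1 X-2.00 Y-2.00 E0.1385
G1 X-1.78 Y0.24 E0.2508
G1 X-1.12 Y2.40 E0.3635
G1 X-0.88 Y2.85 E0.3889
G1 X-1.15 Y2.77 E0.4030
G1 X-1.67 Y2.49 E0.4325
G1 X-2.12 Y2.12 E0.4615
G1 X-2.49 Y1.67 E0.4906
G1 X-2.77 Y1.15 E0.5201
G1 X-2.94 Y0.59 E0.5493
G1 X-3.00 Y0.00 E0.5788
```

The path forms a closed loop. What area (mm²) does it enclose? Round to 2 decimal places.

Apply the shoelace formula to the sequence of (X, Y) vertices; enclosed area = 4.64 mm².

4.64 mm²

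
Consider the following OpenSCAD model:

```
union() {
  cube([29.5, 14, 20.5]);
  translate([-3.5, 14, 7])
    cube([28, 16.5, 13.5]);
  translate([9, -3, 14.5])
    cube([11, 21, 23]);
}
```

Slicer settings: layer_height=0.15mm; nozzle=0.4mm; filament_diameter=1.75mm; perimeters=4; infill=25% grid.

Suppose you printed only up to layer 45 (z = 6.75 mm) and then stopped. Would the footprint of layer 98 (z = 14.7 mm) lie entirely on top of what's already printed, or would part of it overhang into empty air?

Compare the two slices. At z = 6.75: the cube is present — its section is the full 29.5×14 rectangle (area 413.00 mm²); the cube at (-3.5, 14) does not reach this height (z outside [7, 20.5]); the cube at (9, -3) does not reach this height (z outside [14.5, 37.5]); Taking the union: only the 29.5×14 cube is present, so the union is just that shape — area = 413.00 mm². At z = 14.7: the cube (footprint 29.5×14) is included at this height (area 413.00 mm²); the cube at (-3.5, 14) (footprint 28×16.5) is included at this height (area 462.00 mm²); the 11×21 cube at (9, -3) contributes its full rectangle (area 231.00 mm²); Combining (union): the regions partially overlap — summed areas 1106.00 mm² minus the doubly-counted overlap 198.00 mm² gives 908.00 mm² — area = 908.00 mm². Checking containment: at z = 14.7 the cross-section extends beyond the z = 6.75 cross-section by about 495.00 mm².

part overhangs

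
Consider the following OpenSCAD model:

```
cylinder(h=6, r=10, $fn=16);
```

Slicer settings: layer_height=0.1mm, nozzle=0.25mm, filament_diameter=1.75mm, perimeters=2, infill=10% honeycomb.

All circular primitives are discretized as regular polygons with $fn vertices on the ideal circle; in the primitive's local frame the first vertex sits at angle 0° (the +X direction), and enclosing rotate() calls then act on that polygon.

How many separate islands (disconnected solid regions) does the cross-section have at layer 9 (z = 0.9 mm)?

At z = 0.9 mm: the cylinder: section is a regular 16-gon, circumradius r=10. Overall, the cross-section is a single solid region. Island count = 1.

1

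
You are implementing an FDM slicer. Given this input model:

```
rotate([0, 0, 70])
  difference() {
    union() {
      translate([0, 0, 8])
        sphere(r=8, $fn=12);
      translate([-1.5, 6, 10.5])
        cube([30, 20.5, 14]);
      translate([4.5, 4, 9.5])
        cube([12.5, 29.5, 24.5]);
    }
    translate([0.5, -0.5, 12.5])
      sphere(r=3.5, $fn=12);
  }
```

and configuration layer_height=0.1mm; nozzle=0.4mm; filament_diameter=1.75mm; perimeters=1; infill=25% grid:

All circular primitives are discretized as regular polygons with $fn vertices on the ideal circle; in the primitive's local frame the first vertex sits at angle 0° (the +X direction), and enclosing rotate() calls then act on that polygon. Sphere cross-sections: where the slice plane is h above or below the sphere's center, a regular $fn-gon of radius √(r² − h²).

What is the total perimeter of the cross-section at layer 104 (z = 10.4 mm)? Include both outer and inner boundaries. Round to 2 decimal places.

142.23 mm

At z = 10.4 mm: the r=8 sphere contributes a regular 12-gon of circumradius √(8²−2.4²) = 7.632 (perimeter = 2·12·7.632·sin(180°/12) = 47.40 mm); the cube at (-1.5, 6) is not intersected at this z (z outside [10.5, 24.5]); the cube at (4.5, 4) (footprint 12.5×29.5) is included at this height (perimeter 84.00 mm); Taking the union: the regions partially overlap (shared area 1.85 mm²), so the edge portions inside another operand are dropped and the merged outline is re-measured after clipping — boundary = 124.83 mm; the sphere at (0.5, -0.5): section is a regular 12-gon, circumradius = √(r²−h²) = √(3.5²−2.1²) = 2.800 (perimeter = 2·12·2.800·sin(180°/12) = 17.39 mm); Taking the first minus the rest: starting from that combined region, the r=3.5 sphere at (0.5, -0.5) lies wholly inside it (removes its full 23.52 mm² and its 17.39 mm outline becomes a hole wall) — boundary (outer + 1 inner loop) = 142.23 mm; (rotated 70° about Z; rotation is an isometry so areas/perimeters/island counts are preserved). Overall, the cross-section is one region with 1 hole. Total boundary length (outer + inner) = 142.23 mm.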